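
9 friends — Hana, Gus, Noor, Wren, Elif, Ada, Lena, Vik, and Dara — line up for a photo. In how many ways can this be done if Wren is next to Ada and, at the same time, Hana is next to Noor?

20160

Treat {Wren,Ada} as one block (2 orders) and {Hana,Noor} as another (2 orders).
That leaves 7 units to arrange: 2 × 2 × 7! = 4 × 5040 = 20160.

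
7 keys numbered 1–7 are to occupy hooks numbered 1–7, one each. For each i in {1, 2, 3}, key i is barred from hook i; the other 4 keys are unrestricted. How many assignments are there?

3216

Let Aᵢ (for i ∈ {1, 2, 3}) be the placements that put key i in its forbidden hook. Any j of these fix j positions, leaving (7−j)! ways to fill the rest, and there are C(3,j) ways to pick which j.
By inclusion–exclusion, the number of valid placements is Σ_{j=0}^{3} (−1)^j C(3,j)·(7−j)!.
Computing: 5040 − 2160 + 360 − 24 = 3216.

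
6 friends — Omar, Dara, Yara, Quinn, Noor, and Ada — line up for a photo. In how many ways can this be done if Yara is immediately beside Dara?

240

Place the 4 others and the Yara-Dara pair as 5 objects in a line; the pair has 2 internal arrangements.
So the count is 2·(5)! = 240.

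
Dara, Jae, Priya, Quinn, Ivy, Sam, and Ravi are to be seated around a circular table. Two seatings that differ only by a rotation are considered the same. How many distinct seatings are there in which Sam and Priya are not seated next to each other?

480

Without the restriction there are (6)! = 720 seatings.
Seatings with Sam beside Priya: treat them as a block with 2 internal orders, giving 2 × (5)! = 240.
Subtracting, 720 − 240 = 480.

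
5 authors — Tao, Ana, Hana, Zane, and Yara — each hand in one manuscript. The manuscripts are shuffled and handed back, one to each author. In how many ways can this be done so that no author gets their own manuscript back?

44

Let Aᵢ be the assignments in which author i gets their own manuscript. We want the size of the complement of A₁∪…∪A_5.
By inclusion–exclusion this is Σ_{j=0}^{5} (−1)^j C(5,j)·(5−j)!.
Computing: 120 − 120 + 60 − 20 + 5 − 1 = 44.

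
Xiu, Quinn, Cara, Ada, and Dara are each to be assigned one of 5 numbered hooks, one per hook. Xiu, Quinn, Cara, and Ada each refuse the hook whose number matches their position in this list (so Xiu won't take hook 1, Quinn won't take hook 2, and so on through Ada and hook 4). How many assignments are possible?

Let Aᵢ (for 1 ≤ i ≤ 4) be the placements that put person i in their forbidden hook. Any j of these fix j positions, leaving (5−j)! ways to fill the rest, and there are C(4,j) ways to pick which j.
By inclusion–exclusion, the number of valid placements is Σ_{j=0}^{4} (−1)^j C(4,j)·(5−j)!.
Computing: 120 − 96 + 36 − 8 + 1 = 53.

53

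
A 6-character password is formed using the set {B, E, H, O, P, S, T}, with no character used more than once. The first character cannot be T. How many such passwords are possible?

The first character has 7−1 = 6 choices (anything except T).
The remaining 5 characters are filled from the other 6 symbols without repetition: 6 × 5 × 4 × 3 × 2 = 720.
Total: 6 × 720 = 4320.

4320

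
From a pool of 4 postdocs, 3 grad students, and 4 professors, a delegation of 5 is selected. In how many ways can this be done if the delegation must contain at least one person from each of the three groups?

Unrestricted: C(11,5) = 462 ways to pick any 5 of the 11.
Subtract selections that omit an entire group: no postdocs → C(7,5) = 21; no grad students → C(8,5) = 56; no professors → C(7,5) = 21.
Add back selections omitting two groups (i.e. drawn from a single group): C(4,5) + C(3,5) + C(4,5) = 0.
By inclusion–exclusion: 462 − 98 + 0 = 364.

364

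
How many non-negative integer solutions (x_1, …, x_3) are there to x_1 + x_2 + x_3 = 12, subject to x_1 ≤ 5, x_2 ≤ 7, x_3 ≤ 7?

33

Without the upper bounds there are C(14,2) = 91 ways to split 12 among 3 variables.
Subtract solutions that violate a single cap (substitute x_i' = x_i − (cap_i+1)): x_1 ≥ 6 gives C(8,2) = 28; x_2 ≥ 8 gives C(6,2) = 15; x_3 ≥ 8 gives C(6,2) = 15. Together 58.
No two caps can be exceeded simultaneously, so the pair terms are all 0.
By inclusion–exclusion the count is 91 − 58 + 0 = 33.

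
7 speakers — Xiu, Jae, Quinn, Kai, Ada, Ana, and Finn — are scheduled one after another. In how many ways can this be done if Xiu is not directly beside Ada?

Of the 7! = 5040 arrangements, those with Xiu and Ada adjacent number 2 × 6! = 1440 (treat the pair as a block with 2 internal orders).
So 5040 − 1440 = 3600 arrangements keep them apart.

3600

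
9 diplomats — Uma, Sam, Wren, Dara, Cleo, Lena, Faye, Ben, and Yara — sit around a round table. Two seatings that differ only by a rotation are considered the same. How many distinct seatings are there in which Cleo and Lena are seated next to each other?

Glue Cleo and Lena into a block (2 internal orders). Seating 8 units around a circle gives (7)! arrangements.
So 2 × (7)! = 2 × 5040 = 10080.

10080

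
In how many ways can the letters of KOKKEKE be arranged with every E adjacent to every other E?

30

Treat the 2 copies of E as a single block. The multiset to arrange is then {EE, K, K, K, K, O}, 6 items in all.
That gives (6)!/(4!) = 30 arrangements.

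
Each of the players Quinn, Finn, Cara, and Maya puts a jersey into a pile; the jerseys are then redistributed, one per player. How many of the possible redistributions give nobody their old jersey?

9

Let Aᵢ be the assignments in which player i gets their old jersey. We want the size of the complement of A₁∪…∪A_4.
By inclusion–exclusion this is Σ_{j=0}^{4} (−1)^j C(4,j)·(4−j)!.
Computing: 24 − 24 + 12 − 4 + 1 = 9.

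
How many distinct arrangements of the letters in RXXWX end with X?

Fix X in the last position and arrange the remaining 4 letters.
Those 4 letters have X appearing twice, giving (4)!/(2!) = 12.

12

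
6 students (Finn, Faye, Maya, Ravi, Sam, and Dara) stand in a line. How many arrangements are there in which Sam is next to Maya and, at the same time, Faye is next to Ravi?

Treat {Sam,Maya} as one block (2 orders) and {Faye,Ravi} as another (2 orders).
That leaves 4 units to arrange: 2 × 2 × 4! = 4 × 24 = 96.

96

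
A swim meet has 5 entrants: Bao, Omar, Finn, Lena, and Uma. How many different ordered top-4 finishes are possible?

120

There are 5 choices for 1st place, 4 for 2nd, and so on down to 2 for position 4.
That gives 5 × 4 × 3 × 2 = 120.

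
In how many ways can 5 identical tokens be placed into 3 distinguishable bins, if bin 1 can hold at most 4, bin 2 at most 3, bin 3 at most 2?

By stars and bars, unrestricted non-negative solutions to x_1+…+x_3 = 5 number C(5+2,2) = 21.
Subtract solutions that violate a single cap (substitute x_i' = x_i − (cap_i+1)): x_1 ≥ 5 gives C(2,2) = 1; x_2 ≥ 4 gives C(3,2) = 3; x_3 ≥ 3 gives C(4,2) = 6. Together 10.
No two caps can be exceeded simultaneously, so the pair terms are all 0.
By inclusion–exclusion the count is 21 − 10 + 0 = 11.

11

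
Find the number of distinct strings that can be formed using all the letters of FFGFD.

20

Letter multiplicities in FFGFD: D×1, F×3, G×1.
So there are 5! / (3!) = 20 distinguishable arrangements.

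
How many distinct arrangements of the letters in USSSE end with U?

4

Fix U in the last position and arrange the remaining 4 letters.
Those 4 letters have S appearing 3 times, giving (4)!/(3!) = 4.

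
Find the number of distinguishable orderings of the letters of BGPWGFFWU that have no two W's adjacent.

35280

There are 9!/(2!·2!·2!) = 45360 arrangements of BGPWGFFWU in total.
If the two W's are adjacent, glue them into one block, leaving 8 items to arrange: (8)!/(2!·2!) = 10080 ways.
Subtracting, 45360 − 10080 = 35280 arrangements keep the W's apart.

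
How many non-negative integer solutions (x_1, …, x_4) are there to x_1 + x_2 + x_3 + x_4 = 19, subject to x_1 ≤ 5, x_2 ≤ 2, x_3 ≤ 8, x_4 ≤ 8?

31

By stars and bars, unrestricted non-negative solutions to x_1+…+x_4 = 19 number C(19+3,3) = 1540.
Subtract solutions that violate a single cap (substitute x_i' = x_i − (cap_i+1)): x_1 ≥ 6 gives C(16,3) = 560; x_2 ≥ 3 gives C(19,3) = 969; x_3 ≥ 9 gives C(13,3) = 286; x_4 ≥ 9 gives C(13,3) = 286. Together 2101.
Add back pairs where two caps are both exceeded: 286 + 35 + 35 + 120 + 120 + 4 = 600.
Subtract triples: 4 + 4 + 0 + 0 = 8.
By inclusion–exclusion the count is 1540 − 2101 + 600 − 8 = 31.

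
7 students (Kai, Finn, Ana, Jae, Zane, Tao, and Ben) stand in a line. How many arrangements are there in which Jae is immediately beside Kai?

1440

Glue Jae and Kai into one block (2 internal orders), leaving 6 units to arrange in a row.
So the count is 2·(6)! = 1440.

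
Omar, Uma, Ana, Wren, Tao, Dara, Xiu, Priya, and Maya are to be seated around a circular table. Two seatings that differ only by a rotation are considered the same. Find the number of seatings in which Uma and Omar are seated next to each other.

10080

Glue Uma and Omar into a block (2 internal orders). Seating 8 units around a circle gives (7)! arrangements.
So 2 × (7)! = 2 × 5040 = 10080.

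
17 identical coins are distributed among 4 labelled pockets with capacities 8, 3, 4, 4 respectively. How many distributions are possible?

By stars and bars, unrestricted non-negative solutions to x_1+…+x_4 = 17 number C(17+3,3) = 1140.
Subtract solutions that violate a single cap (substitute x_i' = x_i − (cap_i+1)): x_1 ≥ 9 gives C(11,3) = 165; x_2 ≥ 4 gives C(16,3) = 560; x_3 ≥ 5 gives C(15,3) = 455; x_4 ≥ 5 gives C(15,3) = 455. Together 1635.
Add back pairs where two caps are both exceeded: 35 + 20 + 20 + 165 + 165 + 120 = 525.
Subtract triples: 0 + 0 + 0 + 20 = 20.
By inclusion–exclusion the count is 1140 − 1635 + 525 − 20 = 10.

10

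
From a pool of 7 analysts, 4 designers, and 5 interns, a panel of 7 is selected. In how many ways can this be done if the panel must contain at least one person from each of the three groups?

With no constraint there are C(16,7) = 11440 possible selections.
Selections missing a whole group: no analysts → C(9,7) = 36; no designers → C(12,7) = 792; no interns → C(11,7) = 330.
Add back selections omitting two groups (i.e. drawn from a single group): C(7,7) + C(4,7) + C(5,7) = 1.
By inclusion–exclusion: 11440 − 1158 + 1 = 10283.

10283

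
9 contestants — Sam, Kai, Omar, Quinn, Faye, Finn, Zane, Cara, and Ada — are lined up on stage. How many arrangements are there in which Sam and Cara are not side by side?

282240

There are 9! = 362880 arrangements in all. If Sam and Cara are adjacent, merging them into one block gives 2·(8)! = 80640 arrangements.
So 362880 − 80640 = 282240 arrangements keep them apart.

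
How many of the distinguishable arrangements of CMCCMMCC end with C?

With the last slot taken by C, it remains to arrange the other 7 letters (MCCMMCC).
Those 7 letters have C appearing 4 times and M appearing 3 times, giving (7)!/(4!·3!) = 35.

35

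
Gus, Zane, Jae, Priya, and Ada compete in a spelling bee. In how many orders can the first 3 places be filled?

There are 5 choices for 1st place, 4 for 2nd, and 3 for 3rd.
That gives 5 × 4 × 3 = 60.

60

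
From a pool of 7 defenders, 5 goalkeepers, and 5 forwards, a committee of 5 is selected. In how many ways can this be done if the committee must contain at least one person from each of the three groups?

4375

Total 5-person selections from all 17: C(17,5) = 6188.
Subtract selections that omit an entire group: no defenders → C(10,5) = 252; no goalkeepers → C(12,5) = 792; no forwards → C(12,5) = 792.
Add back selections omitting two groups (i.e. drawn from a single group): C(7,5) + C(5,5) + C(5,5) = 23.
By inclusion–exclusion: 6188 − 1836 + 23 = 4375.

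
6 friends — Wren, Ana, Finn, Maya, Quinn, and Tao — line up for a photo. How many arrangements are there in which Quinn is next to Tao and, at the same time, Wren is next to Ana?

Treat {Quinn,Tao} as one block (2 orders) and {Wren,Ana} as another (2 orders).
That leaves 4 units to arrange: 2 × 2 × 4! = 4 × 24 = 96.

96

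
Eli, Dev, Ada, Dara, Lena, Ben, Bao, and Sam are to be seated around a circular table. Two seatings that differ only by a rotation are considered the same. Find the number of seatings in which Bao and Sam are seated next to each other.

1440

Treat {Bao, Sam} as one unit (2 internal orders) and seat the resulting 7 units around the table: (6)! circular arrangements.
So 2 × (6)! = 2 × 720 = 1440.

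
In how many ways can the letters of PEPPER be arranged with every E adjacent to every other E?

Treat the 2 copies of E as a single block. The multiset to arrange is then {EE, P, P, P, R}, 5 items in all.
That gives (5)!/(3!) = 20 arrangements.

20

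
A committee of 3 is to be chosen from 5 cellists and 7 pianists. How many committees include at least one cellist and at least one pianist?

175

Unrestricted: C(12,3) = 220 ways to pick any 3 of the 12.
Selections missing a whole group: no cellists → C(7,3) = 35; no pianists → C(5,3) = 10.
Both groups omitted at once is impossible, so 220 − 45 = 175.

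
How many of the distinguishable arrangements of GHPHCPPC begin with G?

210

With the first slot taken by G, it remains to arrange the other 7 letters (HPHCPPC).
Those 7 letters have C appearing twice, H appearing twice, and P appearing 3 times, giving (7)!/(3!·2!·2!) = 210.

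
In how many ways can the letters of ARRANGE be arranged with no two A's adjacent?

900

Total arrangements of ARRANGE: 7!/(2!·2!) = 1260.
If the two A's are adjacent, glue them into one block, leaving 6 items to arrange: (6)!/(2!) = 360 ways.
Hence 1260 − 360 = 900.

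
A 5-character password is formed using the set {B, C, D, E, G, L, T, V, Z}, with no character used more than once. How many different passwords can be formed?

With no repetition, fill the 5 characters in order: 9 choices, then 8, down to 5.
That product is 9 × 8 × 7 × 6 × 5 = 15120.

15120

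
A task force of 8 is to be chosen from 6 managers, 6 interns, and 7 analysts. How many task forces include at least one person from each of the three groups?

72513

Unrestricted: C(19,8) = 75582 ways to pick any 8 of the 19.
Selections missing a whole group: no managers → C(13,8) = 1287; no interns → C(13,8) = 1287; no analysts → C(12,8) = 495.
Add back selections omitting two groups (i.e. drawn from a single group): C(6,8) + C(6,8) + C(7,8) = 0.
By inclusion–exclusion: 75582 − 3069 + 0 = 72513.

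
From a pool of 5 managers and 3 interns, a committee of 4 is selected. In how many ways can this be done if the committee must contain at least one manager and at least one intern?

Unrestricted: C(8,4) = 70 ways to pick any 4 of the 8.
Selections missing a whole group: no managers → C(3,4) = 0; no interns → C(5,4) = 5.
Both groups omitted at once is impossible, so 70 − 5 = 65.

65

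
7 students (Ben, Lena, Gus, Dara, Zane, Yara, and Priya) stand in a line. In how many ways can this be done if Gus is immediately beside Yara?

1440

Treat {Gus, Yara} as a single unit. There are 6 units to order, and the pair itself can be ordered 2 ways.
That gives 2 × 6! = 2 × 720 = 1440.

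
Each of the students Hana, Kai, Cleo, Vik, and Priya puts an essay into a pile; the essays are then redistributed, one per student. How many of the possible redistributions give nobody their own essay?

44

Let Aᵢ be the assignments in which student i gets their own essay. We want the size of the complement of A₁∪…∪A_5.
By inclusion–exclusion this is Σ_{j=0}^{5} (−1)^j C(5,j)·(5−j)!.
Computing: 120 − 120 + 60 − 20 + 5 − 1 = 44.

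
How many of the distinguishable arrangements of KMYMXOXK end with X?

1260

With the last slot taken by X, it remains to arrange the other 7 letters (KMYMOXK).
Those 7 letters have K appearing twice and M appearing twice, giving (7)!/(2!·2!) = 1260.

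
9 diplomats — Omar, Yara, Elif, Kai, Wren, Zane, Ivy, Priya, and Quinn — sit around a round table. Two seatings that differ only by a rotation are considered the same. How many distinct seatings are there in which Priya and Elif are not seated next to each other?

30240

Without the restriction there are (8)! = 40320 seatings.
Those with Priya next to Elif: fuse the pair into one unit and seat 8 units around a circle — 2·(7)! = 10080.
Subtracting, 40320 − 10080 = 30240.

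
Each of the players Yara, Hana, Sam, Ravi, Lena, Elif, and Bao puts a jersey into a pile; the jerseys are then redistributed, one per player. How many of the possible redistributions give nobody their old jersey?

1854

This is the derangement count D_7: permutations of 7 items with no fixed point.
By inclusion–exclusion this is Σ_{j=0}^{7} (−1)^j C(7,j)·(7−j)!.
Computing: 5040 − 5040 + 2520 − 840 + 210 − 42 + 7 − 1 = 1854.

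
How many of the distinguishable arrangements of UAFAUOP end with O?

With the last slot taken by O, it remains to arrange the other 6 letters (UAFAUP).
Those 6 letters have A appearing twice and U appearing twice, giving (6)!/(2!·2!) = 180.

180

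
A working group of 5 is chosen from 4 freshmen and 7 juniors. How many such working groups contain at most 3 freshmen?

Split by how many freshmen are chosen (0 through 3).
Sum: C(4,0)·C(7,5) + C(4,1)·C(7,4) + C(4,2)·C(7,3) + C(4,3)·C(7,2) = 21 + 140 + 210 + 84 = 455.

455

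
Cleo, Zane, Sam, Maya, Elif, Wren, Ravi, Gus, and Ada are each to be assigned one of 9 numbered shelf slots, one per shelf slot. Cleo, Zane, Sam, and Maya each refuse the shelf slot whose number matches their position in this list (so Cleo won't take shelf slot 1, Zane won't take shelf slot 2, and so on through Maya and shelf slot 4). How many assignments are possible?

Let Aᵢ (for 1 ≤ i ≤ 4) be the placements that put person i in their forbidden shelf slot. Any j of these fix j positions, leaving (9−j)! ways to fill the rest, and there are C(4,j) ways to pick which j.
By inclusion–exclusion, the number of valid placements is Σ_{j=0}^{4} (−1)^j C(4,j)·(9−j)!.
Computing: 362880 − 161280 + 30240 − 2880 + 120 = 229080.

229080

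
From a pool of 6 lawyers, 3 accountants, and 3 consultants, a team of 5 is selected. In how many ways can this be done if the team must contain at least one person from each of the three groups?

540

With no constraint there are C(12,5) = 792 possible selections.
Subtract selections that omit an entire group: no lawyers → C(6,5) = 6; no accountants → C(9,5) = 126; no consultants → C(9,5) = 126.
Add back selections omitting two groups (i.e. drawn from a single group): C(6,5) + C(3,5) + C(3,5) = 6.
By inclusion–exclusion: 792 − 258 + 6 = 540.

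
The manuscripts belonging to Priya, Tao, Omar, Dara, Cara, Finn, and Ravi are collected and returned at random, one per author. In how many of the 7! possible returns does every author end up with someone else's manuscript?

This is the derangement count D_7: permutations of 7 items with no fixed point.
By inclusion–exclusion this is Σ_{j=0}^{7} (−1)^j C(7,j)·(7−j)!.
Computing: 5040 − 5040 + 2520 − 840 + 210 − 42 + 7 − 1 = 1854.

1854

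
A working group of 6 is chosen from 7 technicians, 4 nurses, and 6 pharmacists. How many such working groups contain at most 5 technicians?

12369

Split by how many technicians are chosen (0 through 5).
Sum: C(7,0)·C(10,6) + C(7,1)·C(10,5) + C(7,2)·C(10,4) + C(7,3)·C(10,3) + C(7,4)·C(10,2) + C(7,5)·C(10,1) = 210 + 1764 + 4410 + 4200 + 1575 + 210 = 12369.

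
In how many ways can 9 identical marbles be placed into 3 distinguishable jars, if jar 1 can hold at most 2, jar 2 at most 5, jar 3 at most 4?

6

Without the upper bounds there are C(11,2) = 55 ways to split 9 among 3 jars.
Subtract solutions that violate a single cap (substitute x_i' = x_i − (cap_i+1)): x_1 ≥ 3 gives C(8,2) = 28; x_2 ≥ 6 gives C(5,2) = 10; x_3 ≥ 5 gives C(6,2) = 15. Together 53.
Add back pairs where two caps are both exceeded: 1 + 3 + 0 = 4.
By inclusion–exclusion the count is 55 − 53 + 4 = 6.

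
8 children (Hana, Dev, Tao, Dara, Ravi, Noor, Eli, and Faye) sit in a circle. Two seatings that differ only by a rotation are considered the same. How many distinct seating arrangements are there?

5040

Seat Hana anywhere (absorbing the rotational symmetry), then permute the other 7: (7)! = 5040.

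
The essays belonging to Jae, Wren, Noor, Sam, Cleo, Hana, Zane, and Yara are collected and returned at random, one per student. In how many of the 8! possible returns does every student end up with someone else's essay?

Let Aᵢ be the assignments in which student i gets their own essay. We want the size of the complement of A₁∪…∪A_8.
By inclusion–exclusion this is Σ_{j=0}^{8} (−1)^j C(8,j)·(8−j)!.
Computing: 40320 − 40320 + 20160 − 6720 + 1680 − 336 + 56 − 8 + 1 = 14833.

14833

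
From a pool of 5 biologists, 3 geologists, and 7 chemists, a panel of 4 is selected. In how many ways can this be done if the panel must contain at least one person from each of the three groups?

Total 4-person selections from all 15: C(15,4) = 1365.
Subtract selections that omit an entire group: no biologists → C(10,4) = 210; no geologists → C(12,4) = 495; no chemists → C(8,4) = 70.
Add back selections omitting two groups (i.e. drawn from a single group): C(5,4) + C(3,4) + C(7,4) = 40.
By inclusion–exclusion: 1365 − 775 + 40 = 630.

630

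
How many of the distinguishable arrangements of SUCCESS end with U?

Fix U in the last position and arrange the remaining 6 letters.
Those 6 letters have C appearing twice and S appearing 3 times, giving (6)!/(3!·2!) = 60.

60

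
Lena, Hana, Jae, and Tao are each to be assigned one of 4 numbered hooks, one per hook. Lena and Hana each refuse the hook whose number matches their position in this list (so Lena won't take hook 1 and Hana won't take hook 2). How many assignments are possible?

Let Aᵢ (for i ∈ {1, 2}) be the placements that put person i in their forbidden hook. Any j of these fix j positions, leaving (4−j)! ways to fill the rest, and there are C(2,j) ways to pick which j.
By inclusion–exclusion, the number of valid placements is Σ_{j=0}^{2} (−1)^j C(2,j)·(4−j)!.
Computing: 24 − 12 + 2 = 14.

14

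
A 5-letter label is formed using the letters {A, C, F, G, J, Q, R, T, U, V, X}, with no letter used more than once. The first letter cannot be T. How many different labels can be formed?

The first letter has 11−1 = 10 choices (anything except T).
The remaining 4 letters are filled from the other 10 symbols without repetition: 10 × 9 × 8 × 7 = 5040.
Total: 10 × 5040 = 50400.

50400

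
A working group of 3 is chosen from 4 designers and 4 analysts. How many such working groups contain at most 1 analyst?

Split by how many analysts are chosen (0 through 1).
Sum: C(4,0)·C(4,3) + C(4,1)·C(4,2) = 4 + 24 = 28.

28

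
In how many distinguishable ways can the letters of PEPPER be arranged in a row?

The 6 letters of PEPPER have repeats: E appearing twice and P appearing 3 times.
So there are 6! / (3!·2!) = 60 distinguishable arrangements.

60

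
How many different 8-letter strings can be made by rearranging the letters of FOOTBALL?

10080

FOOTBALL has 8 letters with L appearing twice and O appearing twice.
Dividing 8! = 40320 by 2!·2! = 4 for the repeated letters gives 10080.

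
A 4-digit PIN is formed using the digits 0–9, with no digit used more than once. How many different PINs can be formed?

Choose and order 4 of the 10 symbols: the first digit has 10 options, the next 9, then 8, 7.
10 × 9 × 8 × 7 = 5040.

5040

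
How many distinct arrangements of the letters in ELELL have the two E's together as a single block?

Treat the 2 copies of E as a single block. The multiset to arrange is then {EE, L, L, L}, 4 items in all.
That gives (4)!/(3!) = 4 arrangements.

4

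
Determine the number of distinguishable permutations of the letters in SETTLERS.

5040

SETTLERS has 8 letters with E appearing twice, S appearing twice, and T appearing twice.
Dividing 8! = 40320 by 2!·2!·2! = 8 for the repeated letters gives 5040.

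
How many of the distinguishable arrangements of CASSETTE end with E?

1260

With the last slot taken by E, it remains to arrange the other 7 letters (CASSTTE).
Those 7 letters have S appearing twice and T appearing twice, giving (7)!/(2!·2!) = 1260.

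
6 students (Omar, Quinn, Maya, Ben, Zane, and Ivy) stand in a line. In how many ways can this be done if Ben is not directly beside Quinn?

There are 6! = 720 arrangements in all. If Ben and Quinn are adjacent, merging them into one block gives 2·(5)! = 240 arrangements.
So 720 − 240 = 480 arrangements keep them apart.

480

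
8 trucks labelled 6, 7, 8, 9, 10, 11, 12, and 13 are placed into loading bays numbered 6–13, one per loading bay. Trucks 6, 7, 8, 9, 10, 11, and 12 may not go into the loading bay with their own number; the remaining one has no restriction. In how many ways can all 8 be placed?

16687

Let Aᵢ (for 6 ≤ i ≤ 12) be the placements that put truck i in its forbidden loading bay. Any j of these fix j positions, leaving (8−j)! ways to fill the rest, and there are C(7,j) ways to pick which j.
By inclusion–exclusion, the number of valid placements is Σ_{j=0}^{7} (−1)^j C(7,j)·(8−j)!.
Computing: 40320 − 35280 + 15120 − 4200 + 840 − 126 + 14 − 1 = 16687.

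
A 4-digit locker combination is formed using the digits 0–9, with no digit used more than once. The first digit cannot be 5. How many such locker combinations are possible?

4536

The first digit has 10−1 = 9 choices (anything except 5).
The remaining 3 digits are filled from the other 9 symbols without repetition: 9 × 8 × 7 = 504.
Total: 9 × 504 = 4536.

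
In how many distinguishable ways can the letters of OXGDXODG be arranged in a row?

Letter multiplicities in OXGDXODG: D×2, G×2, O×2, X×2.
The number of distinct arrangements is 8!/(2!·2!·2!·2!) = 40320/16 = 2520.

2520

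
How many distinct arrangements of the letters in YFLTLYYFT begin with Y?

2520

With the first slot taken by Y, it remains to arrange the other 8 letters (FLTLYYFT).
Those 8 letters have F appearing twice, L appearing twice, T appearing twice, and Y appearing twice, giving (8)!/(2!·2!·2!·2!) = 2520.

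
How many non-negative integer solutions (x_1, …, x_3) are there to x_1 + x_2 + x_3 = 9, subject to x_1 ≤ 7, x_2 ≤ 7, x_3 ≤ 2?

21

By stars and bars, unrestricted non-negative solutions to x_1+…+x_3 = 9 number C(9+2,2) = 55.
Subtract solutions that violate a single cap (substitute x_i' = x_i − (cap_i+1)): x_1 ≥ 8 gives C(3,2) = 3; x_2 ≥ 8 gives C(3,2) = 3; x_3 ≥ 3 gives C(8,2) = 28. Together 34.
No two caps can be exceeded simultaneously, so the pair terms are all 0.
By inclusion–exclusion the count is 55 − 34 + 0 = 21.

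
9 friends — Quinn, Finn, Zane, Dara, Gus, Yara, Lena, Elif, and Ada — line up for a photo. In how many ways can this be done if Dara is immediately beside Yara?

Glue Dara and Yara into one block (2 internal orders), leaving 8 units to arrange in a row.
So the count is 2·(8)! = 80640.

80640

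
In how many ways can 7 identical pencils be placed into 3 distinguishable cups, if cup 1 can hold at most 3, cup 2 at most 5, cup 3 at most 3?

13

Without the upper bounds there are C(9,2) = 36 ways to split 7 among 3 cups.
Subtract solutions that violate a single cap (substitute x_i' = x_i − (cap_i+1)): x_1 ≥ 4 gives C(5,2) = 10; x_2 ≥ 6 gives C(3,2) = 3; x_3 ≥ 4 gives C(5,2) = 10. Together 23.
No two caps can be exceeded simultaneously, so the pair terms are all 0.
By inclusion–exclusion the count is 36 − 23 + 0 = 13.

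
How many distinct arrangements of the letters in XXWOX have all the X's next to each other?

6

Treat the 3 copies of X as a single block. The multiset to arrange is then {XXX, O, W}, 3 items in all.
All 3 items are distinct, so there are (3)! = 6 arrangements.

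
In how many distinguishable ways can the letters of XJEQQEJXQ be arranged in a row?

7560

XJEQQEJXQ has 9 letters with E appearing twice, J appearing twice, Q appearing 3 times, and X appearing twice.
Dividing 9! = 362880 by 3!·2!·2!·2! = 48 for the repeated letters gives 7560.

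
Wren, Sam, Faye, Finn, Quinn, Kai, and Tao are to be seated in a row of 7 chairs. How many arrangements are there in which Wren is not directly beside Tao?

3600

There are 7! = 5040 arrangements in all. If Wren and Tao are adjacent, merging them into one block gives 2·(6)! = 1440 arrangements.
Complementary counting: 5040 − 1440 = 3600.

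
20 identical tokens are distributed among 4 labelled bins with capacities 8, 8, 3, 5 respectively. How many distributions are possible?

34

Ignoring the caps, the number of non-negative solutions to x_1+…+x_4 = 20 is C(23,3) = 1771.
Subtract solutions that violate a single cap (substitute x_i' = x_i − (cap_i+1)): x_1 ≥ 9 gives C(14,3) = 364; x_2 ≥ 9 gives C(14,3) = 364; x_3 ≥ 4 gives C(19,3) = 969; x_4 ≥ 6 gives C(17,3) = 680. Together 2377.
Add back pairs where two caps are both exceeded: 10 + 120 + 56 + 120 + 56 + 286 = 648.
Subtract triples: 0 + 0 + 4 + 4 = 8.
By inclusion–exclusion the count is 1771 − 2377 + 648 − 8 = 34.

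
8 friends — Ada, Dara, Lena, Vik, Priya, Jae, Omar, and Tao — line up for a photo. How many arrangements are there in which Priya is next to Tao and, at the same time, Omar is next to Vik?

Treat {Priya,Tao} as one block (2 orders) and {Omar,Vik} as another (2 orders).
That leaves 6 units to arrange: 2 × 2 × 6! = 4 × 720 = 2880.

2880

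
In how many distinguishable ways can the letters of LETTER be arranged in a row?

The 6 letters of LETTER have repeats: E appearing twice and T appearing twice.
Dividing 6! = 720 by 2!·2! = 4 for the repeated letters gives 180.

180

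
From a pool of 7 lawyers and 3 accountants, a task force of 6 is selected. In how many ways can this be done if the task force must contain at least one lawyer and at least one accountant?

Unrestricted: C(10,6) = 210 ways to pick any 6 of the 10.
Subtract selections that omit an entire group: no lawyers → C(3,6) = 0; no accountants → C(7,6) = 7.
Both groups omitted at once is impossible, so 210 − 7 = 203.

203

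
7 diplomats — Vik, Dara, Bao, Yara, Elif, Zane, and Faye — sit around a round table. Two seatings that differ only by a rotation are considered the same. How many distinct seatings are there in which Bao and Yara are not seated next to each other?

All circular seatings of 7 people number (6)! = 720.
Those with Bao next to Yara: fuse the pair into one unit and seat 6 units around a circle — 2·(5)! = 240.
Subtracting, 720 − 240 = 480.

480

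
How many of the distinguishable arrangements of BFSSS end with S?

Fix S in the last position and arrange the remaining 4 letters.
Those 4 letters have S appearing twice, giving (4)!/(2!) = 12.

12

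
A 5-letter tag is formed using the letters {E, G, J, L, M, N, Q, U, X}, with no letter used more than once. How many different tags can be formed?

With no repetition, fill the 5 letters in order: 9 choices, then 8, down to 5.
That product is 9 × 8 × 7 × 6 × 5 = 15120.

15120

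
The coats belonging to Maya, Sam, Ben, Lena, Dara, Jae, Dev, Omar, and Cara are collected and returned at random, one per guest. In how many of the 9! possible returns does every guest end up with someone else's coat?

133496

Count assignments avoiding every fixed point. For any j of the 9 guests fixed to their own coat, the other 9−j can be arranged in (9−j)! ways.
By inclusion–exclusion this is Σ_{j=0}^{9} (−1)^j C(9,j)·(9−j)!.
Computing: 362880 − 362880 + 181440 − 60480 + 15120 − 3024 + 504 − 72 + 9 − 1 = 133496.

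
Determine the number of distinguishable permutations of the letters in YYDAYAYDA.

Letter multiplicities in YYDAYAYDA: A×3, D×2, Y×4.
So there are 9! / (4!·3!·2!) = 1260 distinguishable arrangements.

1260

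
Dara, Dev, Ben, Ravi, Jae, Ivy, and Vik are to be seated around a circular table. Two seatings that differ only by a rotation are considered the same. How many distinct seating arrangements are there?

Seat Dara anywhere (absorbing the rotational symmetry), then permute the other 6: (6)! = 720.

720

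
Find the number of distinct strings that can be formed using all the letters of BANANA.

BANANA has 6 letters with A appearing 3 times and N appearing twice.
So there are 6! / (3!·2!) = 60 distinguishable arrangements.

60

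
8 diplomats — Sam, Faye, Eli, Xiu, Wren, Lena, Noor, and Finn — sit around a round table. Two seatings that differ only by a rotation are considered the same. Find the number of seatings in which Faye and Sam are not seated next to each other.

3600

Without the restriction there are (7)! = 5040 seatings.
Those with Faye next to Sam: fuse the pair into one unit and seat 7 units around a circle — 2·(6)! = 1440.
Subtracting, 5040 − 1440 = 3600.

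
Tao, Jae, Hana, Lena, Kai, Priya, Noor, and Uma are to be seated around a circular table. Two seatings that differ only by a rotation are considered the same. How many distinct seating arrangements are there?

5040

Around a circle, 8 distinct people have 8!/8 = (7)! = 5040 rotationally distinct seatings.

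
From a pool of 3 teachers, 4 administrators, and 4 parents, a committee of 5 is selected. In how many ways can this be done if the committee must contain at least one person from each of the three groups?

364

Total 5-person selections from all 11: C(11,5) = 462.
Selections missing a whole group: no teachers → C(8,5) = 56; no administrators → C(7,5) = 21; no parents → C(7,5) = 21.
Add back selections omitting two groups (i.e. drawn from a single group): C(3,5) + C(4,5) + C(4,5) = 0.
By inclusion–exclusion: 462 − 98 + 0 = 364.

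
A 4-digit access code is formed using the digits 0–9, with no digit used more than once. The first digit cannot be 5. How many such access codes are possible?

4536

The first digit has 10−1 = 9 choices (anything except 5).
The remaining 3 digits are filled from the other 9 symbols without repetition: 9 × 8 × 7 = 504.
Total: 9 × 504 = 4536.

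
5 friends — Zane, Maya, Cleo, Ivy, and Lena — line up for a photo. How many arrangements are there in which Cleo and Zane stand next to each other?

Glue Cleo and Zane into one block (2 internal orders), leaving 4 units to arrange in a row.
That gives 2 × 4! = 2 × 24 = 48.

48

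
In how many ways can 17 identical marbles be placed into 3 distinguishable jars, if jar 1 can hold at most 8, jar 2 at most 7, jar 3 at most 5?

Without the upper bounds there are C(19,2) = 171 ways to split 17 among 3 jars.
Subtract solutions that violate a single cap (substitute x_i' = x_i − (cap_i+1)): x_1 ≥ 9 gives C(10,2) = 45; x_2 ≥ 8 gives C(11,2) = 55; x_3 ≥ 6 gives C(13,2) = 78. Together 178.
Add back pairs where two caps are both exceeded: 1 + 6 + 10 = 17.
By inclusion–exclusion the count is 171 − 178 + 17 = 10.

10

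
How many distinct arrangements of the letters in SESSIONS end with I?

210

With the last slot taken by I, it remains to arrange the other 7 letters (SESSONS).
Those 7 letters have S appearing 4 times, giving (7)!/(4!) = 210.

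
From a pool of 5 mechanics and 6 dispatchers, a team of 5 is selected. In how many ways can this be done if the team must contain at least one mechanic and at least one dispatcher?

455

Unrestricted: C(11,5) = 462 ways to pick any 5 of the 11.
Subtract selections that omit an entire group: no mechanics → C(6,5) = 6; no dispatchers → C(5,5) = 1.
Both groups omitted at once is impossible, so 462 − 7 = 455.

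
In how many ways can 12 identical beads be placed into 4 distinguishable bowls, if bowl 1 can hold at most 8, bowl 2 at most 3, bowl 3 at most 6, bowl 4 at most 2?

65

Ignoring the caps, the number of non-negative solutions to x_1+…+x_4 = 12 is C(15,3) = 455.
Subtract solutions that violate a single cap (substitute x_i' = x_i − (cap_i+1)): x_1 ≥ 9 gives C(6,3) = 20; x_2 ≥ 4 gives C(11,3) = 165; x_3 ≥ 7 gives C(8,3) = 56; x_4 ≥ 3 gives C(12,3) = 220. Together 461.
Add back pairs where two caps are both exceeded: 0 + 0 + 1 + 4 + 56 + 10 = 71.
By inclusion–exclusion the count is 455 − 461 + 71 = 65.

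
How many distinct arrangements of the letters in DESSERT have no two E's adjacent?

There are 7!/(2!·2!) = 1260 arrangements of DESSERT in total.
Arrangements with the E's together: treat EE as one letter, giving (6)!/(2!) = 360.
Hence 1260 − 360 = 900.

900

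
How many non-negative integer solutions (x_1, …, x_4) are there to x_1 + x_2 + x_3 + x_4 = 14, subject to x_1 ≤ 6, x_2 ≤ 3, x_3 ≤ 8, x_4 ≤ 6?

By stars and bars, unrestricted non-negative solutions to x_1+…+x_4 = 14 number C(14+3,3) = 680.
Subtract solutions that violate a single cap (substitute x_i' = x_i − (cap_i+1)): x_1 ≥ 7 gives C(10,3) = 120; x_2 ≥ 4 gives C(13,3) = 286; x_3 ≥ 9 gives C(8,3) = 56; x_4 ≥ 7 gives C(10,3) = 120. Together 582.
Add back pairs where two caps are both exceeded: 20 + 0 + 1 + 4 + 20 + 0 = 45.
By inclusion–exclusion the count is 680 − 582 + 45 = 143.

143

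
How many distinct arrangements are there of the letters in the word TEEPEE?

30

The 6 letters of TEEPEE have repeats: E appearing 4 times.
So there are 6! / (4!) = 30 distinguishable arrangements.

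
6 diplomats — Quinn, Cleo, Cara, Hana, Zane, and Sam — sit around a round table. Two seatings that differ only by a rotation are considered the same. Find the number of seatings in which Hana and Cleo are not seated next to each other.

All circular seatings of 6 people number (5)! = 120.
Seatings with Hana beside Cleo: treat them as a block with 2 internal orders, giving 2 × (4)! = 48.
Subtracting, 120 − 48 = 72.

72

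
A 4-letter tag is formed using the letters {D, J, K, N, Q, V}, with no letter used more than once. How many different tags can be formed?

360

With no repetition, fill the 4 letters in order: 6 choices, then 5, down to 3.
That product is 6 × 5 × 4 × 3 = 360.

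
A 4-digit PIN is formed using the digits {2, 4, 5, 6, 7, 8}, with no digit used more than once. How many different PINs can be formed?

With no repetition, fill the 4 digits in order: 6 choices, then 5, down to 3.
That product is 6 × 5 × 4 × 3 = 360.

360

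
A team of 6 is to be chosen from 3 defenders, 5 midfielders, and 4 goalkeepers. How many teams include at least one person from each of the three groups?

Total 6-person selections from all 12: C(12,6) = 924.
Selections missing a whole group: no defenders → C(9,6) = 84; no midfielders → C(7,6) = 7; no goalkeepers → C(8,6) = 28.
Add back selections omitting two groups (i.e. drawn from a single group): C(3,6) + C(5,6) + C(4,6) = 0.
By inclusion–exclusion: 924 − 119 + 0 = 805.

805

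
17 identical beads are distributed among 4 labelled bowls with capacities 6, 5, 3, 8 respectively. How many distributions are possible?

52

By stars and bars, unrestricted non-negative solutions to x_1+…+x_4 = 17 number C(17+3,3) = 1140.
Subtract solutions that violate a single cap (substitute x_i' = x_i − (cap_i+1)): x_1 ≥ 7 gives C(13,3) = 286; x_2 ≥ 6 gives C(14,3) = 364; x_3 ≥ 4 gives C(16,3) = 560; x_4 ≥ 9 gives C(11,3) = 165. Together 1375.
Add back pairs where two caps are both exceeded: 35 + 84 + 4 + 120 + 10 + 35 = 288.
Subtract triples: 1 + 0 + 0 + 0 = 1.
By inclusion–exclusion the count is 1140 − 1375 + 288 − 1 = 52.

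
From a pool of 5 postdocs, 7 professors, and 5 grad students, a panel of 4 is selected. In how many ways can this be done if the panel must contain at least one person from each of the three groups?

1225

Unrestricted: C(17,4) = 2380 ways to pick any 4 of the 17.
Selections missing a whole group: no postdocs → C(12,4) = 495; no professors → C(10,4) = 210; no grad students → C(12,4) = 495.
Add back selections omitting two groups (i.e. drawn from a single group): C(5,4) + C(7,4) + C(5,4) = 45.
By inclusion–exclusion: 2380 − 1200 + 45 = 1225.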